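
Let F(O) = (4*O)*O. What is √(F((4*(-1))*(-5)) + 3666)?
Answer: √5266 ≈ 72.567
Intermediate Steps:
F(O) = 4*O²
√(F((4*(-1))*(-5)) + 3666) = √(4*((4*(-1))*(-5))² + 3666) = √(4*(-4*(-5))² + 3666) = √(4*20² + 3666) = √(4*400 + 3666) = √(1600 + 3666) = √5266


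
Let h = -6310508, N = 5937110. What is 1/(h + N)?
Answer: -1/373398 ≈ -2.6781e-6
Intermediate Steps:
1/(h + N) = 1/(-6310508 + 5937110) = 1/(-373398) = -1/373398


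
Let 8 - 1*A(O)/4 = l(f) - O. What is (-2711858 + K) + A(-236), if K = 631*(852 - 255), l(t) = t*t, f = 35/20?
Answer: -9344301/4 ≈ -2.3361e+6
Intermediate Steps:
f = 7/4 (f = 35*(1/20) = 7/4 ≈ 1.7500)
l(t) = t²
A(O) = 79/4 + 4*O (A(O) = 32 - 4*((7/4)² - O) = 32 - 4*(49/16 - O) = 32 + (-49/4 + 4*O) = 79/4 + 4*O)
K = 376707 (K = 631*597 = 376707)
(-2711858 + K) + A(-236) = (-2711858 + 376707) + (79/4 + 4*(-236)) = -2335151 + (79/4 - 944) = -2335151 - 3697/4 = -9344301/4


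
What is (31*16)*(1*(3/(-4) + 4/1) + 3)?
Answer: 3100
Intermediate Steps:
(31*16)*(1*(3/(-4) + 4/1) + 3) = 496*(1*(3*(-¼) + 4*1) + 3) = 496*(1*(-¾ + 4) + 3) = 496*(1*(13/4) + 3) = 496*(13/4 + 3) = 496*(25/4) = 3100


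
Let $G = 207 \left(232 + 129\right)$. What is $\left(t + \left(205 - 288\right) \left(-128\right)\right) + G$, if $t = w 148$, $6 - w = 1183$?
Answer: $-88845$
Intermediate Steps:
$w = -1177$ ($w = 6 - 1183 = -1177$)
$t = -174196$ ($t = \left(-1177\right) 148 = -174196$)
$G = 74727$ ($G = 207 \cdot 361 = 74727$)
$\left(t + \left(205 - 288\right) \left(-128\right)\right) + G = \left(-174196 + \left(205 - 288\right) \left(-128\right)\right) + 74727 = \left(-174196 - -10624\right) + 74727 = \left(-174196 + 10624\right) + 74727 = -163572 + 74727 = -88845$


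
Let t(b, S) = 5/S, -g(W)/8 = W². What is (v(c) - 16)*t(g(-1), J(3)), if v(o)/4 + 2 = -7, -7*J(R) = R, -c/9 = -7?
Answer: 1820/3 ≈ 606.67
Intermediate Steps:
c = 63 (c = -9*(-7) = 63)
J(R) = -R/7
v(o) = -36 (v(o) = -8 + 4*(-7) = -8 - 28 = -36)
g(W) = -8*W²
(v(c) - 16)*t(g(-1), J(3)) = (-36 - 16)*(5/((-⅐*3))) = -260/(-3/7) = -260*(-7)/3 = -52*(-35/3) = 1820/3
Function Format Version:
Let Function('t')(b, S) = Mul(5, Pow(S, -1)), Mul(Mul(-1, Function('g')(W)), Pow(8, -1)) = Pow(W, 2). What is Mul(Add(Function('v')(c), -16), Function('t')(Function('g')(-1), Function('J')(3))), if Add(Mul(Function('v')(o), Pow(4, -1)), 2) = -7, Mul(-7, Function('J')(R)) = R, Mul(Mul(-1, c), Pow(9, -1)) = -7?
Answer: Rational(1820, 3) ≈ 606.67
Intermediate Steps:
c = 63 (c = Mul(-9, -7) = 63)
Function('J')(R) = Mul(Rational(-1, 7), R)
Function('v')(o) = -36 (Function('v')(o) = Add(-8, Mul(4, -7)) = Add(-8, -28) = -36)
Function('g')(W) = Mul(-8, Pow(W, 2))
Mul(Add(Function('v')(c), -16), Function('t')(Function('g')(-1), Function('J')(3))) = Mul(Add(-36, -16), Mul(5, Pow(Mul(Rational(-1, 7), 3), -1))) = Mul(-52, Mul(5, Pow(Rational(-3, 7), -1))) = Mul(-52, Mul(5, Rational(-7, 3))) = Mul(-52, Rational(-35, 3)) = Rational(1820, 3)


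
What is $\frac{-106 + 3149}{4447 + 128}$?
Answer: $\frac{3043}{4575} \approx 0.66514$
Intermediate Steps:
$\frac{-106 + 3149}{4447 + 128} = \frac{3043}{4575}$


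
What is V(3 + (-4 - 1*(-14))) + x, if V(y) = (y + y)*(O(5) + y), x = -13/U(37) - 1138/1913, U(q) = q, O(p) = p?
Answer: 33058533/70781 ≈ 467.05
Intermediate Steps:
x = -66975/70781 (x = -13/37 - 1138/1913 = -66975/70781 ≈ -0.94623)
V(y) = 2*y*(5 + y) (V(y) = (y + y)*(5 + y) = (2*y)*(5 + y) = 2*y*(5 + y))
V(3 + (-4 - 1*(-14))) + x = 2*(3 + (-4 - 1*(-14)))*(5 + (3 + (-4 - 1*(-14)))) - 66975/70781 = 2*(3 + (-4 + 14))*(5 + (3 + (-4 + 14))) - 66975/70781 = 2*(3 + 10)*(5 + (3 + 10)) - 66975/70781 = 2*13*(5 + 13) - 66975/70781 = 2*13*18 - 66975/70781 = 468 - 66975/70781 = 33058533/70781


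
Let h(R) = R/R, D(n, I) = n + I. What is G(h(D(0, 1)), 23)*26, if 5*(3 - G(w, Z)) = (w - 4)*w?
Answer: 468/5 ≈ 93.600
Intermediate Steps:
D(n, I) = I + n
h(R) = 1
G(w, Z) = 3 - w*(-4 + w)/5 (G(w, Z) = 3 - (w - 4)*w/5 = 3 - (-4 + w)*w/5 = 3 - w*(-4 + w)/5)
G(h(D(0, 1)), 23)*26 = (3 - 1/5*1**2 + (4/5)*1)*26 = (3 - 1/5*1 + 4/5)*26 = (3 - 1/5 + 4/5)*26 = (18/5)*26 = 468/5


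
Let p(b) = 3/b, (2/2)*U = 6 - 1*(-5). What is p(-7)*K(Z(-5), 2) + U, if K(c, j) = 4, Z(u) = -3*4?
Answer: 65/7 ≈ 9.2857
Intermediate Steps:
Z(u) = -12
U = 11 (U = 6 - 1*(-5) = 6 + 5 = 11)
p(-7)*K(Z(-5), 2) + U = (3/(-7))*4 + 11 = (3*(-⅐))*4 + 11 = -3/7*4 + 11 = -12/7 + 11 = 65/7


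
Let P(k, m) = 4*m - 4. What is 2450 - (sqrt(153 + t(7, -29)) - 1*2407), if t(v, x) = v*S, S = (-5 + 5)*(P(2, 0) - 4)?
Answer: 4857 - 3*sqrt(17) ≈ 4844.6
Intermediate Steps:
P(k, m) = -4 + 4*m
S = 0 (S = (-5 + 5)*((-4 + 4*0) - 4) = 0*((-4 + 0) - 4) = 0*(-4 - 4) = 0*(-8) = 0)
t(v, x) = 0 (t(v, x) = v*0 = 0)
2450 - (sqrt(153 + t(7, -29)) - 1*2407) = 2450 - (sqrt(153 + 0) - 1*2407) = 2450 - (sqrt(153) - 2407) = 2450 - (3*sqrt(17) - 2407) = 2450 - (-2407 + 3*sqrt(17)) = 2450 + (2407 - 3*sqrt(17)) = 4857 - 3*sqrt(17)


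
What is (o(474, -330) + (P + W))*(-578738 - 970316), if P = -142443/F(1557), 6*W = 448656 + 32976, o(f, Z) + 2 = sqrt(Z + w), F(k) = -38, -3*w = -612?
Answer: -130149193499 - 4647162*I*sqrt(14) ≈ -1.3015e+11 - 1.7388e+7*I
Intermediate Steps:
w = 204 (w = -1/3*(-612) = 204)
o(f, Z) = -2 + sqrt(204 + Z) (o(f, Z) = -2 + sqrt(Z + 204) = -2 + sqrt(204 + Z))
W = 80272 (W = (448656 + 32976)/6 = (1/6)*481632 = 80272)
P = 7497/2 (P = -142443/(-38) = -142443*(-1/38) = 7497/2 ≈ 3748.5)
(o(474, -330) + (P + W))*(-578738 - 970316) = ((-2 + sqrt(204 - 330)) + (7497/2 + 80272))*(-578738 - 970316) = ((-2 + sqrt(-126)) + 168041/2)*(-1549054) = ((-2 + 3*I*sqrt(14)) + 168041/2)*(-1549054) = (168037/2 + 3*I*sqrt(14))*(-1549054) = -130149193499 - 4647162*I*sqrt(14)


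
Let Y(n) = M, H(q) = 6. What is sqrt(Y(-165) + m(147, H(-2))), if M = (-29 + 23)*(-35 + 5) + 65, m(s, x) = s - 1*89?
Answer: sqrt(303) ≈ 17.407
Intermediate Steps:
m(s, x) = -89 + s (m(s, x) = s - 89 = -89 + s)
M = 245 (M = -6*(-30) + 65 = 180 + 65 = 245)
Y(n) = 245
sqrt(Y(-165) + m(147, H(-2))) = sqrt(245 + (-89 + 147)) = sqrt(245 + 58) = sqrt(303)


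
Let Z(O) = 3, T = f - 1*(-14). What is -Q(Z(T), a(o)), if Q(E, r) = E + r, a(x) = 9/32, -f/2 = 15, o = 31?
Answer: -105/32 ≈ -3.2813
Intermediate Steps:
f = -30 (f = -2*15 = -30)
T = -16 (T = -30 - 1*(-14) = -30 + 14 = -16)
a(x) = 9/32 (a(x) = 9*(1/32) = 9/32)
-Q(Z(T), a(o)) = -(3 + 9/32) = -1*105/32 = -105/32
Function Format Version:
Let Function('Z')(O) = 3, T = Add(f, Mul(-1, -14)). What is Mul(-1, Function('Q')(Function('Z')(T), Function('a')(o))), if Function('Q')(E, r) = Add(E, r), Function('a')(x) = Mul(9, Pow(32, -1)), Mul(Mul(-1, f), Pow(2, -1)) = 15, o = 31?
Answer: Rational(-105, 32) ≈ -3.2813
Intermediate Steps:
f = -30 (f = Mul(-2, 15) = -30)
T = -16 (T = Add(-30, Mul(-1, -14)) = Add(-30, 14) = -16)
Function('a')(x) = Rational(9, 32) (Function('a')(x) = Mul(9, Rational(1, 32)) = Rational(9, 32))
Mul(-1, Function('Q')(Function('Z')(T), Function('a')(o))) = Mul(-1, Add(3, Rational(9, 32))) = Mul(-1, Rational(105, 32)) = Rational(-105, 32)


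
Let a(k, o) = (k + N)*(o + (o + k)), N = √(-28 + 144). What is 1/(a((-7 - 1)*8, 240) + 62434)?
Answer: 17905/631140802 - 208*√29/315570401 ≈ 2.4820e-5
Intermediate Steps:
N = 2*√29 (N = √116 = 2*√29 ≈ 10.770)
a(k, o) = (k + 2*o)*(k + 2*√29) (a(k, o) = (k + 2*√29)*(o + (o + k)) = (k + 2*√29)*(o + (k + o)) = (k + 2*√29)*(k + 2*o) = (k + 2*o)*(k + 2*√29))
1/(a((-7 - 1)*8, 240) + 62434) = 1/((((-7 - 1)*8)² + 2*((-7 - 1)*8)*240 + 2*((-7 - 1)*8)*√29 + 4*240*√29) + 62434) = 1/(((-8*8)² + 2*(-8*8)*240 + 2*(-8*8)*√29 + 960*√29) + 62434) = 1/(((-64)² + 2*(-64)*240 + 2*(-64)*√29 + 960*√29) + 62434) = 1/((4096 - 30720 - 128*√29 + 960*√29) + 62434) = 1/((-26624 + 832*√29) + 62434) = 1/(35810 + 832*√29)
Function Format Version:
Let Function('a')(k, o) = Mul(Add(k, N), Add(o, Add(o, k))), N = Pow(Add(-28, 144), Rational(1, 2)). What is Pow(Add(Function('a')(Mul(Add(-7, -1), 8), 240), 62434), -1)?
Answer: Add(Rational(17905, 631140802), Mul(Rational(-208, 315570401), Pow(29, Rational(1, 2)))) ≈ 2.4820e-5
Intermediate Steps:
N = Mul(2, Pow(29, Rational(1, 2))) (N = Pow(116, Rational(1, 2)) = Mul(2, Pow(29, Rational(1, 2))) ≈ 10.770)
Function('a')(k, o) = Mul(Add(k, Mul(2, o)), Add(k, Mul(2, Pow(29, Rational(1, 2))))) (Function('a')(k, o) = Mul(Add(k, Mul(2, Pow(29, Rational(1, 2)))), Add(o, Add(o, k))) = Mul(Add(k, Mul(2, Pow(29, Rational(1, 2)))), Add(o, Add(k, o))) = Mul(Add(k, Mul(2, Pow(29, Rational(1, 2)))), Add(k, Mul(2, o))) = Mul(Add(k, Mul(2, o)), Add(k, Mul(2, Pow(29, Rational(1, 2))))))
Pow(Add(Function('a')(Mul(Add(-7, -1), 8), 240), 62434), -1) = Pow(Add(Add(Pow(Mul(Add(-7, -1), 8), 2), Mul(2, Mul(Add(-7, -1), 8), 240), Mul(2, Mul(Add(-7, -1), 8), Pow(29, Rational(1, 2))), Mul(4, 240, Pow(29, Rational(1, 2)))), 62434), -1) = Pow(Add(Add(Pow(Mul(-8, 8), 2), Mul(2, Mul(-8, 8), 240), Mul(2, Mul(-8, 8), Pow(29, Rational(1, 2))), Mul(960, Pow(29, Rational(1, 2)))), 62434), -1) = Pow(Add(Add(Pow(-64, 2), Mul(2, -64, 240), Mul(2, -64, Pow(29, Rational(1, 2))), Mul(960, Pow(29, Rational(1, 2)))), 62434), -1) = Pow(Add(Add(4096, -30720, Mul(-128, Pow(29, Rational(1, 2))), Mul(960, Pow(29, Rational(1, 2)))), 62434), -1) = Pow(Add(Add(-26624, Mul(832, Pow(29, Rational(1, 2)))), 62434), -1) = Pow(Add(35810, Mul(832, Pow(29, Rational(1, 2)))), -1)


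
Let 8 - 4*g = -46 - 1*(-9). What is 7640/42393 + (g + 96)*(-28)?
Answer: -127298539/42393 ≈ -3002.8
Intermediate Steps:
g = 45/4 (g = 2 - (-46 - 1*(-9))/4 = 2 - (-46 + 9)/4 = 2 - 1/4*(-37) = 2 + 37/4 = 45/4 ≈ 11.250)
7640/42393 + (g + 96)*(-28) = 7640/42393 + (45/4 + 96)*(-28) = 7640*(1/42393) + (429/4)*(-28) = 7640/42393 - 3003 = -127298539/42393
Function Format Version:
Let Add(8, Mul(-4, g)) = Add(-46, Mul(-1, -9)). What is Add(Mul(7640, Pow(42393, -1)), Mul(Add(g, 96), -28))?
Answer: Rational(-127298539, 42393) ≈ -3002.8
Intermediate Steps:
g = Rational(45, 4) (g = Add(2, Mul(Rational(-1, 4), Add(-46, Mul(-1, -9)))) = Add(2, Mul(Rational(-1, 4), Add(-46, 9))) = Add(2, Mul(Rational(-1, 4), -37)) = Add(2, Rational(37, 4)) = Rational(45, 4) ≈ 11.250)
Add(Mul(7640, Pow(42393, -1)), Mul(Add(g, 96), -28)) = Add(Mul(7640, Pow(42393, -1)), Mul(Add(Rational(45, 4), 96), -28)) = Add(Mul(7640, Rational(1, 42393)), Mul(Rational(429, 4), -28)) = Add(Rational(7640, 42393), -3003) = Rational(-127298539, 42393)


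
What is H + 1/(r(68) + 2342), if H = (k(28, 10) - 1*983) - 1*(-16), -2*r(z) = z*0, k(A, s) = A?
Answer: -2199137/2342 ≈ -939.00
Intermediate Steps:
r(z) = 0 (r(z) = -z*0/2 = -½*0 = 0)
H = -939 (H = (28 - 1*983) - 1*(-16) = (28 - 983) + 16 = -955 + 16 = -939)
H + 1/(r(68) + 2342) = -939 + 1/(0 + 2342) = -939 + 1/2342 = -2199137/2342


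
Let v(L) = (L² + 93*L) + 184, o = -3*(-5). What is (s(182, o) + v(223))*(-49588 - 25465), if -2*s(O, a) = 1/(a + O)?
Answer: -2089241880011/394 ≈ -5.3026e+9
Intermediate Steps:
o = 15
s(O, a) = -1/(2*(O + a)) (s(O, a) = -1/(2*(a + O)) = -1/(2*(O + a)))
v(L) = 184 + L² + 93*L
(s(182, o) + v(223))*(-49588 - 25465) = (-1/(2*182 + 2*15) + (184 + 223² + 93*223))*(-49588 - 25465) = (-1/(364 + 30) + (184 + 49729 + 20739))*(-75053) = (-1/394 + 70652)*(-75053) = (27836887/394)*(-75053) = -2089241880011/394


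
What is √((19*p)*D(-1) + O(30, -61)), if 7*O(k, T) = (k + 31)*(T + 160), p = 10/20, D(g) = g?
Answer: √167230/14 ≈ 29.210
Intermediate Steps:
p = ½ (p = 10*(1/20) = ½ ≈ 0.50000)
O(k, T) = (31 + k)*(160 + T)/7 (O(k, T) = ((k + 31)*(T + 160))/7 = ((31 + k)*(160 + T))/7 = (31 + k)*(160 + T)/7)
√((19*p)*D(-1) + O(30, -61)) = √((19*(½))*(-1) + (4960/7 + (31/7)*(-61) + (160/7)*30 + (⅐)*(-61)*30)) = √((19/2)*(-1) + (4960/7 - 1891/7 + 4800/7 - 1830/7)) = √(-19/2 + 6039/7) = √(11945/14) = √167230/14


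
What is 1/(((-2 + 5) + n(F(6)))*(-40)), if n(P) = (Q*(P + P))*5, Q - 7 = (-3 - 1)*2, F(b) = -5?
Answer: -1/2120 ≈ -0.00047170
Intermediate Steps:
Q = -1 (Q = 7 + (-3 - 1)*2 = 7 - 4*2 = 7 - 8 = -1)
n(P) = -10*P (n(P) = -(P + P)*5 = -2*P*5 = -10*P)
1/(((-2 + 5) + n(F(6)))*(-40)) = 1/(((-2 + 5) - 10*(-5))*(-40)) = 1/((3 + 50)*(-40)) = 1/(53*(-40)) = 1/(-2120) = -1/2120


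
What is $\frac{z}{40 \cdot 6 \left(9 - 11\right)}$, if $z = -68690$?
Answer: $\frac{6869}{48} \approx 143.1$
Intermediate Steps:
$\frac{z}{40 \cdot 6 \left(9 - 11\right)} = - \frac{68690}{40 \cdot 6 \left(9 - 11\right)} = - \frac{68690}{240 \left(9 - 11\right)} = - \frac{68690}{240 \left(-2\right)} = - \frac{68690}{-480} = \left(-68690\right) \left(- \frac{1}{480}\right) = \frac{6869}{48}$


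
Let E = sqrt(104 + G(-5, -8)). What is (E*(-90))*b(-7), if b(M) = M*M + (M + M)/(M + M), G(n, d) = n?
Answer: -13500*sqrt(11) ≈ -44774.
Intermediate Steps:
b(M) = 1 + M**2 (b(M) = M**2 + (2*M)/((2*M)) = M**2 + (2*M)*(1/(2*M)) = M**2 + 1 = 1 + M**2)
E = 3*sqrt(11) (E = sqrt(104 - 5) = sqrt(99) = 3*sqrt(11) ≈ 9.9499)
(E*(-90))*b(-7) = ((3*sqrt(11))*(-90))*(1 + (-7)**2) = (-270*sqrt(11))*(1 + 49) = -270*sqrt(11)*50 = -13500*sqrt(11)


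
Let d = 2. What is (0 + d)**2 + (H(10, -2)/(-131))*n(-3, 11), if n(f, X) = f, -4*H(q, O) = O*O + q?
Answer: 1027/262 ≈ 3.9198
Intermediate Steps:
H(q, O) = -q/4 - O**2/4 (H(q, O) = -(O*O + q)/4 = -(O**2 + q)/4 = -(q + O**2)/4 = -q/4 - O**2/4)
(0 + d)**2 + (H(10, -2)/(-131))*n(-3, 11) = (0 + 2)**2 + ((-1/4*10 - 1/4*(-2)**2)/(-131))*(-3) = 2**2 + ((-5/2 - 1/4*4)*(-1/131))*(-3) = 4 + ((-5/2 - 1)*(-1/131))*(-3) = 4 - 7/2*(-1/131)*(-3) = 4 + (7/262)*(-3) = 4 - 21/262 = 1027/262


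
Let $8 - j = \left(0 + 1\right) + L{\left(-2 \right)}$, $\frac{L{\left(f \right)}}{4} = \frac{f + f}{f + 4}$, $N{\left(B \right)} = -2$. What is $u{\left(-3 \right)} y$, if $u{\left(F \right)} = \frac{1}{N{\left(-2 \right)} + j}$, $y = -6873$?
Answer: $- \frac{6873}{13} \approx -528.69$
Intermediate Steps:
$L{\left(f \right)} = \frac{8 f}{4 + f}$ ($L{\left(f \right)} = 4 \frac{f + f}{f + 4} = 4 \frac{2 f}{4 + f} = \frac{8 f}{4 + f}$)
$j = 15$ ($j = 8 - \left(\left(0 + 1\right) + 8 \left(-2\right) \frac{1}{4 - 2}\right) = 8 - \left(1 + 8 \left(-2\right) \frac{1}{2}\right) = 8 - \left(1 - 8\right) = 8 - -7 = 8 + 7 = 15$)
$u{\left(F \right)} = \frac{1}{13}$ ($u{\left(F \right)} = \frac{1}{-2 + 15} = \frac{1}{13}$)
$u{\left(-3 \right)} y = \frac{1}{13} \left(-6873\right) = - \frac{6873}{13}$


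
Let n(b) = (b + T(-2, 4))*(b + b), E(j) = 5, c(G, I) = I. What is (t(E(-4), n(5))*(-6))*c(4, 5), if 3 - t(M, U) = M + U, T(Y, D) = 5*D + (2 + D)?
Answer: 9360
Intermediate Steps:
T(Y, D) = 2 + 6*D
n(b) = 2*b*(26 + b) (n(b) = (b + (2 + 6*4))*(b + b) = (b + (2 + 24))*(2*b) = (b + 26)*(2*b) = (26 + b)*(2*b) = 2*b*(26 + b))
t(M, U) = 3 - M - U (t(M, U) = 3 - (M + U) = 3 + (-M - U) = 3 - M - U)
(t(E(-4), n(5))*(-6))*c(4, 5) = ((3 - 1*5 - 2*5*(26 + 5))*(-6))*5 = ((3 - 5 - 2*5*31)*(-6))*5 = ((3 - 5 - 1*310)*(-6))*5 = ((3 - 5 - 310)*(-6))*5 = -312*(-6)*5 = 1872*5 = 9360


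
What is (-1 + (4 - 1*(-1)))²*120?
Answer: 1920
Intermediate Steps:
(-1 + (4 - 1*(-1)))²*120 = (-1 + (4 + 1))²*120 = (-1 + 5)²*120 = 4²*120 = 16*120 = 1920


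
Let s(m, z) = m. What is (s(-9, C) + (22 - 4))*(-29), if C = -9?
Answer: -261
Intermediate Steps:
(s(-9, C) + (22 - 4))*(-29) = (-9 + (22 - 4))*(-29) = (-9 + 18)*(-29) = 9*(-29) = -261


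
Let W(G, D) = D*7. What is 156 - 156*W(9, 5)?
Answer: -5304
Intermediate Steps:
W(G, D) = 7*D
156 - 156*W(9, 5) = 156 - 1092*5 = 156 - 156*35 = 156 - 5460 = -5304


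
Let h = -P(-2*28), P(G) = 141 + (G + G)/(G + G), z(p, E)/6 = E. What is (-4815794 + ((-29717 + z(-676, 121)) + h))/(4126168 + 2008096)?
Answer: -4844927/6134264 ≈ -0.78981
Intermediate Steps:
z(p, E) = 6*E
P(G) = 142 (P(G) = 141 + (2*G)/((2*G)) = 141 + (2*G)*(1/(2*G)) = 141 + 1 = 142)
h = -142 (h = -1*142 = -142)
(-4815794 + ((-29717 + z(-676, 121)) + h))/(4126168 + 2008096) = (-4815794 + ((-29717 + 6*121) - 142))/(4126168 + 2008096) = (-4815794 + ((-29717 + 726) - 142))/6134264 = (-4815794 + (-28991 - 142))*(1/6134264) = (-4815794 - 29133)*(1/6134264) = -4844927*1/6134264 = -4844927/6134264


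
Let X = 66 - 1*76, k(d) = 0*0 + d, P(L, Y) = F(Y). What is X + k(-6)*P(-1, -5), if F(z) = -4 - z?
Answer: -16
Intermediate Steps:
P(L, Y) = -4 - Y
k(d) = d (k(d) = 0 + d = d)
X = -10 (X = 66 - 76 = -10)
X + k(-6)*P(-1, -5) = -10 - 6*(-4 - 1*(-5)) = -10 - 6*(-4 + 5) = -10 - 6*1 = -10 - 6 = -16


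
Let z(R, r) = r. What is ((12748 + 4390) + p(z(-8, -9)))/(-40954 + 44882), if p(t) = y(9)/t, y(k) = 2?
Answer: 19280/4419 ≈ 4.3630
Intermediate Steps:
p(t) = 2/t
((12748 + 4390) + p(z(-8, -9)))/(-40954 + 44882) = ((12748 + 4390) + 2/(-9))/(-40954 + 44882) = (17138 + 2*(-1/9))/3928 = (17138 - 2/9)*(1/3928) = (154240/9)*(1/3928) = 19280/4419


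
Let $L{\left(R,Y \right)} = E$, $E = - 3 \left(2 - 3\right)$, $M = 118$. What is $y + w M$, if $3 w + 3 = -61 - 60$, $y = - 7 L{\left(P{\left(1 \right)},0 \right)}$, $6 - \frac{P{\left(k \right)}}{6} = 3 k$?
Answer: $- \frac{14695}{3} \approx -4898.3$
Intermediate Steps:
$P{\left(k \right)} = 36 - 18 k$ ($P{\left(k \right)} = 36 - 6 \cdot 3 k = 36 - 18 k$)
$E = 3$ ($E = \left(-3\right) \left(-1\right) = 3$)
$L{\left(R,Y \right)} = 3$
$y = -21$ ($y = \left(-7\right) 3 = -21$)
$w = - \frac{124}{3}$ ($w = -1 + \frac{-61 - 60}{3} = -1 + \frac{1}{3} \left(-121\right) = -1 - \frac{121}{3} = - \frac{124}{3} \approx -41.333$)
$y + w M = -21 - \frac{14632}{3} = - \frac{14695}{3}$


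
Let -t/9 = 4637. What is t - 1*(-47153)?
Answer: 5420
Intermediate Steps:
t = -41733 (t = -9*4637 = -41733)
t - 1*(-47153) = -41733 - 1*(-47153) = -41733 + 47153 = 5420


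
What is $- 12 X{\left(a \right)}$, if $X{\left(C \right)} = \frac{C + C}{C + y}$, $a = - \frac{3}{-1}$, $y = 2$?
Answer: $- \frac{72}{5} \approx -14.4$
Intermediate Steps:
$a = 3$ ($a = \left(-3\right) \left(-1\right) = 3$)
$X{\left(C \right)} = \frac{2 C}{2 + C}$ ($X{\left(C \right)} = \frac{C + C}{C + 2} = \frac{2 C}{2 + C}$)
$- 12 X{\left(a \right)} = - 12 \cdot 2 \cdot 3 \frac{1}{2 + 3} = - 12 \cdot 2 \cdot 3 \cdot \frac{1}{5} = \left(-12\right) \frac{6}{5} = - \frac{72}{5}$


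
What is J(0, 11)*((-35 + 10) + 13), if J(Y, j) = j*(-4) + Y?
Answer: 528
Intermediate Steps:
J(Y, j) = Y - 4*j (J(Y, j) = -4*j + Y = Y - 4*j)
J(0, 11)*((-35 + 10) + 13) = (0 - 4*11)*((-35 + 10) + 13) = (0 - 44)*(-25 + 13) = -44*(-12) = 528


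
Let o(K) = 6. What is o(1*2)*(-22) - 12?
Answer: -144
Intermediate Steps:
o(1*2)*(-22) - 12 = 6*(-22) - 12 = -132 - 12 = -144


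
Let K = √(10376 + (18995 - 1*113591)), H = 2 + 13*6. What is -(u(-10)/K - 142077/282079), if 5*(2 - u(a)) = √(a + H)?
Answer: 142077/282079 + I*√21055*(10 - √70)/210550 ≈ 0.50368 + 0.0011257*I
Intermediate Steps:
H = 80 (H = 2 + 78 = 80)
K = 2*I*√21055 (K = √(10376 + (18995 - 113591)) = √(10376 - 94596) = √(-84220) = 2*I*√21055 ≈ 290.21*I)
u(a) = 2 - √(80 + a)/5 (u(a) = 2 - √(a + 80)/5 = 2 - √(80 + a)/5)
-(u(-10)/K - 142077/282079) = -((2 - √(80 - 10)/5)/((2*I*√21055)) - 142077/282079) = -((2 - √70/5)*(-I*√21055/42110) - 142077*1/282079) = -(-I*√21055*(2 - √70/5)/42110 - 142077/282079) = -(-142077/282079 - I*√21055*(2 - √70/5)/42110) = 142077/282079 + I*√21055*(2 - √70/5)/42110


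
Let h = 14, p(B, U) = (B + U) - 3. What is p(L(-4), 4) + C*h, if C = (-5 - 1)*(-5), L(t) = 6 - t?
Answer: 431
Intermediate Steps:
p(B, U) = -3 + B + U
C = 30 (C = -6*(-5) = 30)
p(L(-4), 4) + C*h = (-3 + (6 - 1*(-4)) + 4) + 30*14 = (-3 + (6 + 4) + 4) + 420 = (-3 + 10 + 4) + 420 = 11 + 420 = 431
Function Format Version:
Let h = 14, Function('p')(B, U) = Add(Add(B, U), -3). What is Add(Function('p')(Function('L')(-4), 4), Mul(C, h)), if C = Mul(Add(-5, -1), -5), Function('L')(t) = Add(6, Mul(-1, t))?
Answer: 431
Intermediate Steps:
Function('p')(B, U) = Add(-3, B, U)
C = 30 (C = Mul(-6, -5) = 30)
Add(Function('p')(Function('L')(-4), 4), Mul(C, h)) = Add(Add(-3, Add(6, Mul(-1, -4)), 4), Mul(30, 14)) = Add(Add(-3, Add(6, 4), 4), 420) = Add(Add(-3, 10, 4), 420) = Add(11, 420) = 431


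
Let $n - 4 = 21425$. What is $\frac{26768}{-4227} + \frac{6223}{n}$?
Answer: $- \frac{182435617}{30193461} \approx -6.0422$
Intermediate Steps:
$n = 21429$ ($n = 4 + 21425 = 21429$)
$\frac{26768}{-4227} + \frac{6223}{n} = \frac{26768}{-4227} + \frac{6223}{21429} = 26768 \left(- \frac{1}{4227}\right) + 6223 \cdot \frac{1}{21429} = - \frac{26768}{4227} + \frac{6223}{21429} = - \frac{182435617}{30193461}$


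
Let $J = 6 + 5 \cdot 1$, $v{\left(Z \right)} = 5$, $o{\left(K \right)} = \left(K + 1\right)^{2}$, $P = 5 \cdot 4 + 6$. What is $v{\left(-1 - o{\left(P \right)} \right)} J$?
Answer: $55$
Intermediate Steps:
$P = 26$ ($P = 20 + 6 = 26$)
$o{\left(K \right)} = \left(1 + K\right)^{2}$
$J = 11$ ($J = 6 + 5 = 11$)
$v{\left(-1 - o{\left(P \right)} \right)} J = 5 \cdot 11 = 55$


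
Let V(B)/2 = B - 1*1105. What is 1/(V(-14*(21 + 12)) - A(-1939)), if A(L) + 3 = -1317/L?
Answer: -1939/6072326 ≈ -0.00031932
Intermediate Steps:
A(L) = -3 - 1317/L
V(B) = -2210 + 2*B (V(B) = 2*(B - 1*1105) = 2*(B - 1105) = 2*(-1105 + B) = -2210 + 2*B)
1/(V(-14*(21 + 12)) - A(-1939)) = 1/((-2210 + 2*(-14*(21 + 12))) - (-3 - 1317/(-1939))) = 1/((-2210 + 2*(-14*33)) - (-3 - 1317*(-1/1939))) = 1/((-2210 + 2*(-462)) - (-3 + 1317/1939)) = 1/((-2210 - 924) - 1*(-4500/1939)) = 1/(-3134 + 4500/1939) = 1/(-6072326/1939) = -1939/6072326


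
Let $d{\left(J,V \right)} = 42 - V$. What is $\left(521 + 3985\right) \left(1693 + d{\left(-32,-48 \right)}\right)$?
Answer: $8034198$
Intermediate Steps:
$\left(521 + 3985\right) \left(1693 + d{\left(-32,-48 \right)}\right) = \left(521 + 3985\right) \left(1693 + \left(42 - -48\right)\right) = 4506 \left(1693 + \left(42 + 48\right)\right) = 4506 \left(1693 + 90\right) = 4506 \cdot 1783 = 8034198$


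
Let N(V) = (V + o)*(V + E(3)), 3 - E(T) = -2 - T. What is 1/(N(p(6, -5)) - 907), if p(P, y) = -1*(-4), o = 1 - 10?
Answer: -1/967 ≈ -0.0010341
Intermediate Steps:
E(T) = 5 + T (E(T) = 3 - (-2 - T) = 3 + (2 + T) = 5 + T)
o = -9
p(P, y) = 4
N(V) = (-9 + V)*(8 + V) (N(V) = (V - 9)*(V + (5 + 3)) = (-9 + V)*(V + 8) = (-9 + V)*(8 + V))
1/(N(p(6, -5)) - 907) = 1/((-72 + 4² - 1*4) - 907) = 1/((-72 + 16 - 4) - 907) = 1/(-60 - 907) = 1/(-967) = -1/967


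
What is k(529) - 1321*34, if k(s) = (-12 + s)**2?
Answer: 222375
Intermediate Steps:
k(529) - 1321*34 = (-12 + 529)**2 - 1321*34 = 517**2 - 1*44914 = 267289 - 44914 = 222375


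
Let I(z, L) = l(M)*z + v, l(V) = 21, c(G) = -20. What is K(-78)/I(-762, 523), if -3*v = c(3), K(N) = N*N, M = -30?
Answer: -9126/23993 ≈ -0.38036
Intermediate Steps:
K(N) = N²
v = 20/3 (v = -⅓*(-20) = 20/3 ≈ 6.6667)
I(z, L) = 20/3 + 21*z (I(z, L) = 21*z + 20/3 = 20/3 + 21*z)
K(-78)/I(-762, 523) = (-78)²/(20/3 + 21*(-762)) = 6084/(20/3 - 16002) = 6084/(-47986/3) = 6084*(-3/47986) = -9126/23993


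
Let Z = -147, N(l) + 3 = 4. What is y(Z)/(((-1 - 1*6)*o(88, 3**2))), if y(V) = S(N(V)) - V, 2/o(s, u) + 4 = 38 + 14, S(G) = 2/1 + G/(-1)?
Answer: -3552/7 ≈ -507.43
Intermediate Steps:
N(l) = 1 (N(l) = -3 + 4 = 1)
S(G) = 2 - G (S(G) = 2*1 + G*(-1) = 2 - G)
o(s, u) = 1/24 (o(s, u) = 2/(-4 + (38 + 14)) = 2/(-4 + 52) = 2/48 = 2*(1/48) = 1/24)
y(V) = 1 - V (y(V) = (2 - 1*1) - V = (2 - 1) - V = 1 - V)
y(Z)/(((-1 - 1*6)*o(88, 3**2))) = (1 - 1*(-147))/(((-1 - 1*6)*(1/24))) = (1 + 147)/(((-1 - 6)*(1/24))) = 148/((-7*1/24)) = 148/(-7/24) = 148*(-24/7) = -3552/7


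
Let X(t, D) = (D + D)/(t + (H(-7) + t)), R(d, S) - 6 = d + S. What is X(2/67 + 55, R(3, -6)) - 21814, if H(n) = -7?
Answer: -150625268/6905 ≈ -21814.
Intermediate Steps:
R(d, S) = 6 + S + d (R(d, S) = 6 + (d + S) = 6 + (S + d) = 6 + S + d)
X(t, D) = 2*D/(-7 + 2*t) (X(t, D) = (D + D)/(t + (-7 + t)) = (2*D)/(-7 + 2*t) = 2*D/(-7 + 2*t))
X(2/67 + 55, R(3, -6)) - 21814 = 2*(6 - 6 + 3)/(-7 + 2*(2/67 + 55)) - 21814 = 2*3/(-7 + 2*(2*(1/67) + 55)) - 21814 = 2*3/(-7 + 2*(2/67 + 55)) - 21814 = 2*3/(-7 + 2*(3687/67)) - 21814 = 2*3/(-7 + 7374/67) - 21814 = 2*3/(6905/67) - 21814 = 2*3*(67/6905) - 21814 = 402/6905 - 21814 = -150625268/6905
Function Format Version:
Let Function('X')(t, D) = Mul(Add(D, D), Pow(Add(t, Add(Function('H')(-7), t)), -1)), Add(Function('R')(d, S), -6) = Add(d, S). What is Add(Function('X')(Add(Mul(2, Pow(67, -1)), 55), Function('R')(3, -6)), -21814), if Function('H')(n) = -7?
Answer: Rational(-150625268, 6905) ≈ -21814.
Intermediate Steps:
Function('R')(d, S) = Add(6, S, d) (Function('R')(d, S) = Add(6, Add(d, S)) = Add(6, Add(S, d)) = Add(6, S, d))
Function('X')(t, D) = Mul(2, D, Pow(Add(-7, Mul(2, t)), -1)) (Function('X')(t, D) = Mul(Add(D, D), Pow(Add(t, Add(-7, t)), -1)) = Mul(Mul(2, D), Pow(Add(-7, Mul(2, t)), -1)) = Mul(2, D, Pow(Add(-7, Mul(2, t)), -1)))
Add(Function('X')(Add(Mul(2, Pow(67, -1)), 55), Function('R')(3, -6)), -21814) = Add(Mul(2, Add(6, -6, 3), Pow(Add(-7, Mul(2, Add(Mul(2, Pow(67, -1)), 55))), -1)), -21814) = Add(Mul(2, 3, Pow(Add(-7, Mul(2, Add(Mul(2, Rational(1, 67)), 55))), -1)), -21814) = Add(Mul(2, 3, Pow(Add(-7, Mul(2, Add(Rational(2, 67), 55))), -1)), -21814) = Add(Mul(2, 3, Pow(Add(-7, Mul(2, Rational(3687, 67))), -1)), -21814) = Add(Mul(2, 3, Pow(Add(-7, Rational(7374, 67)), -1)), -21814) = Add(Mul(2, 3, Pow(Rational(6905, 67), -1)), -21814) = Add(Mul(2, 3, Rational(67, 6905)), -21814) = Add(Rational(402, 6905), -21814) = Rational(-150625268, 6905)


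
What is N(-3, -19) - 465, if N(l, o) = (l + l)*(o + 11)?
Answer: -417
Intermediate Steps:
N(l, o) = 2*l*(11 + o) (N(l, o) = (2*l)*(11 + o) = 2*l*(11 + o))
N(-3, -19) - 465 = 2*(-3)*(11 - 19) - 465 = 2*(-3)*(-8) - 465 = 48 - 465 = -417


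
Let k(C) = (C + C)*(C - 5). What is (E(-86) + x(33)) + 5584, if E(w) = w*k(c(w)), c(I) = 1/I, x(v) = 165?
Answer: 246776/43 ≈ 5739.0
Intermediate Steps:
k(C) = 2*C*(-5 + C) (k(C) = (2*C)*(-5 + C) = 2*C*(-5 + C))
E(w) = -10 + 2/w (E(w) = w*(2*(-5 + 1/w)/w) = -10 + 2/w)
(E(-86) + x(33)) + 5584 = ((-10 + 2/(-86)) + 165) + 5584 = ((-10 + 2*(-1/86)) + 165) + 5584 = ((-10 - 1/43) + 165) + 5584 = (-431/43 + 165) + 5584 = 6664/43 + 5584 = 246776/43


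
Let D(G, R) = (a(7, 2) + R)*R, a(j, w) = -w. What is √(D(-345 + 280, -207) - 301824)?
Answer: 3*I*√28729 ≈ 508.49*I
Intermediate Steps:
D(G, R) = R*(-2 + R) (D(G, R) = (-1*2 + R)*R = (-2 + R)*R = R*(-2 + R))
√(D(-345 + 280, -207) - 301824) = √(-207*(-2 - 207) - 301824) = √(-207*(-209) - 301824) = √(43263 - 301824) = √(-258561) = 3*I*√28729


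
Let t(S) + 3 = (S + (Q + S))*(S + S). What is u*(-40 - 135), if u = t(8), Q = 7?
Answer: -63875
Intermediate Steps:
t(S) = -3 + 2*S*(7 + 2*S) (t(S) = -3 + (S + (7 + S))*(S + S) = -3 + (7 + 2*S)*(2*S) = -3 + 2*S*(7 + 2*S))
u = 365 (u = -3 + 4*8**2 + 14*8 = -3 + 4*64 + 112 = -3 + 256 + 112 = 365)
u*(-40 - 135) = 365*(-40 - 135) = 365*(-175) = -63875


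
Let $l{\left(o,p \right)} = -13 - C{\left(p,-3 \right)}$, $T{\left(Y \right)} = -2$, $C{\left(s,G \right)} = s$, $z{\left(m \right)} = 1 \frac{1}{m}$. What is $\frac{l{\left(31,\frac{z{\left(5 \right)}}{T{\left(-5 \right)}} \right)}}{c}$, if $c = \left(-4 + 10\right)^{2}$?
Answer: $- \frac{43}{120} \approx -0.35833$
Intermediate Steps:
$z{\left(m \right)} = \frac{1}{m}$
$l{\left(o,p \right)} = -13 - p$
$c = 36$ ($c = 6^{2} = 36$)
$\frac{l{\left(31,\frac{z{\left(5 \right)}}{T{\left(-5 \right)}} \right)}}{c} = \frac{-13 - \frac{1}{5 \left(-2\right)}}{36} = \left(-13 - \frac{1}{5} \left(- \frac{1}{2}\right)\right) \frac{1}{36} = \left(-13 - - \frac{1}{10}\right) \frac{1}{36} = \left(-13 + \frac{1}{10}\right) \frac{1}{36} = \left(- \frac{129}{10}\right) \frac{1}{36} = - \frac{43}{120}$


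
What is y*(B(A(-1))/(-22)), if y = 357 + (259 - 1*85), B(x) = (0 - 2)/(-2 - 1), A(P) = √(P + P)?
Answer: -177/11 ≈ -16.091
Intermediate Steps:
A(P) = √2*√P (A(P) = √(2*P) = √2*√P)
B(x) = ⅔ (B(x) = -2/(-3) = -2*(-⅓) = ⅔)
y = 531 (y = 357 + (259 - 85) = 357 + 174 = 531)
y*(B(A(-1))/(-22)) = 531*((⅔)/(-22)) = 531*((⅔)*(-1/22)) = 531*(-1/33) = -177/11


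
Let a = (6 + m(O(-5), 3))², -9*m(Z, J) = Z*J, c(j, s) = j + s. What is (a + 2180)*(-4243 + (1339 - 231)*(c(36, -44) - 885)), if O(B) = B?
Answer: -6673933121/3 ≈ -2.2246e+9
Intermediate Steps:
m(Z, J) = -J*Z/9 (m(Z, J) = -Z*J/9 = -J*Z/9)
a = 529/9 (a = (6 - ⅑*3*(-5))² = (6 + 5/3)² = (23/3)² = 529/9 ≈ 58.778)
(a + 2180)*(-4243 + (1339 - 231)*(c(36, -44) - 885)) = (529/9 + 2180)*(-4243 + (1339 - 231)*((36 - 44) - 885)) = 20149*(-4243 + 1108*(-8 - 885))/9 = 20149*(-4243 + 1108*(-893))/9 = 20149*(-4243 - 989444)/9 = (20149/9)*(-993687) = -6673933121/3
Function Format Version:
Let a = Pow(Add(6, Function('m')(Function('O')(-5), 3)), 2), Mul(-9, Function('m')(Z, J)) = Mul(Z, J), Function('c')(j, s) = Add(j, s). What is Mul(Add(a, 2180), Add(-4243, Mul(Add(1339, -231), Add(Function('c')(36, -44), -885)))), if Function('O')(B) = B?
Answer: Rational(-6673933121, 3) ≈ -2.2246e+9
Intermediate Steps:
Function('m')(Z, J) = Mul(Rational(-1, 9), J, Z) (Function('m')(Z, J) = Mul(Rational(-1, 9), Mul(Z, J)) = Mul(Rational(-1, 9), Mul(J, Z)) = Mul(Rational(-1, 9), J, Z))
a = Rational(529, 9) (a = Pow(Add(6, Mul(Rational(-1, 9), 3, -5)), 2) = Pow(Add(6, Rational(5, 3)), 2) = Pow(Rational(23, 3), 2) = Rational(529, 9) ≈ 58.778)
Mul(Add(a, 2180), Add(-4243, Mul(Add(1339, -231), Add(Function('c')(36, -44), -885)))) = Mul(Add(Rational(529, 9), 2180), Add(-4243, Mul(Add(1339, -231), Add(Add(36, -44), -885)))) = Mul(Rational(20149, 9), Add(-4243, Mul(1108, Add(-8, -885)))) = Mul(Rational(20149, 9), Add(-4243, Mul(1108, -893))) = Mul(Rational(20149, 9), Add(-4243, -989444)) = Mul(Rational(20149, 9), -993687) = Rational(-6673933121, 3)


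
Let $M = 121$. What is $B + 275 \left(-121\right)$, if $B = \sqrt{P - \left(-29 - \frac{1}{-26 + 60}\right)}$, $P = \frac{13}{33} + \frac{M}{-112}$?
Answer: $-33275 + \frac{\sqrt{6993386169}}{15708} \approx -33270.0$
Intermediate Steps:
$P = - \frac{2537}{3696}$ ($P = \frac{13}{33} + \frac{121}{-112} = 13 \cdot \frac{1}{33} + 121 \left(- \frac{1}{112}\right) = \frac{13}{33} - \frac{121}{112} = - \frac{2537}{3696} \approx -0.68642$)
$B = \frac{\sqrt{6993386169}}{15708}$ ($B = \sqrt{- \frac{2537}{3696} - \left(-29 - \frac{1}{-26 + 60}\right)} = \sqrt{- \frac{2537}{3696} - \left(-29 - \frac{1}{34}\right)} = \sqrt{- \frac{2537}{3696} + \left(\left(75 + \frac{1}{34}\right) - 46\right)} = \sqrt{- \frac{2537}{3696} + \left(\frac{2551}{34} - 46\right)} = \sqrt{- \frac{2537}{3696} + \frac{987}{34}} = \sqrt{\frac{1780847}{62832}} = \frac{\sqrt{6993386169}}{15708} \approx 5.3238$)
$B + 275 \left(-121\right) = \frac{\sqrt{6993386169}}{15708} + 275 \left(-121\right) = \frac{\sqrt{6993386169}}{15708} - 33275 = -33275 + \frac{\sqrt{6993386169}}{15708}$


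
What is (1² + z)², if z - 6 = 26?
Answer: 1089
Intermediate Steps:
z = 32 (z = 6 + 26 = 32)
(1² + z)² = (1² + 32)² = (1 + 32)² = 33² = 1089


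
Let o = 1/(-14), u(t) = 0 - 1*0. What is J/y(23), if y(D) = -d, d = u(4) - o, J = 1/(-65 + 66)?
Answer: -14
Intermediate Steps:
u(t) = 0 (u(t) = 0 + 0 = 0)
o = -1/14 ≈ -0.071429
J = 1 (J = 1/1 = 1)
d = 1/14 (d = 0 - 1*(-1/14) = 0 + 1/14 = 1/14 ≈ 0.071429)
y(D) = -1/14 (y(D) = -1*1/14 = -1/14)
J/y(23) = 1/(-1/14) = 1*(-14) = -14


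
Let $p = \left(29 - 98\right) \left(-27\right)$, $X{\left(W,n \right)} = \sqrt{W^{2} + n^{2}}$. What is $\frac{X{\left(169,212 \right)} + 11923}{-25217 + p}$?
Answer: $- \frac{11923}{23354} - \frac{\sqrt{73505}}{23354} \approx -0.52214$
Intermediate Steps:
$p = 1863$ ($p = \left(-69\right) \left(-27\right) = 1863$)
$\frac{X{\left(169,212 \right)} + 11923}{-25217 + p} = \frac{\sqrt{169^{2} + 212^{2}} + 11923}{-25217 + 1863} = \frac{\sqrt{28561 + 44944} + 11923}{-23354} = \left(\sqrt{73505} + 11923\right) \left(- \frac{1}{23354}\right) = \left(11923 + \sqrt{73505}\right) \left(- \frac{1}{23354}\right) = - \frac{11923}{23354} - \frac{\sqrt{73505}}{23354}$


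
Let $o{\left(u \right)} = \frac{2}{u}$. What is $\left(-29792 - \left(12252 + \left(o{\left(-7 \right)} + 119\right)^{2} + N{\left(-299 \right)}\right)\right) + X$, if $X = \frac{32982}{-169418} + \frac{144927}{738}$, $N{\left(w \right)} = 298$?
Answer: $- \frac{832239750719}{14798294} \approx -56239.0$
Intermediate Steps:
$X = \frac{59248555}{302006}$ ($X = 32982 \left(- \frac{1}{169418}\right) + 144927 \cdot \frac{1}{738} = - \frac{717}{3683} + \frac{16103}{82} = \frac{59248555}{302006} \approx 196.18$)
$\left(-29792 - \left(12252 + \left(o{\left(-7 \right)} + 119\right)^{2} + N{\left(-299 \right)}\right)\right) + X = \left(-29792 - \left(12550 + \left(\frac{2}{-7} + 119\right)^{2}\right)\right) + \frac{59248555}{302006} = \left(-29792 - \left(12550 + \left(2 \left(- \frac{1}{7}\right) + 119\right)^{2}\right)\right) + \frac{59248555}{302006} = \left(-29792 - \left(12550 + \left(- \frac{2}{7} + 119\right)^{2}\right)\right) + \frac{59248555}{302006} = \left(-29792 - \frac{1305511}{49}\right) + \frac{59248555}{302006} = - \frac{2765319}{49} + \frac{59248555}{302006} = - \frac{832239750719}{14798294}$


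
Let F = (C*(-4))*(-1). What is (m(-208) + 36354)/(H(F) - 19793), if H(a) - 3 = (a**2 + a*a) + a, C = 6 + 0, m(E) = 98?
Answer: -18226/9307 ≈ -1.9583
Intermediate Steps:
C = 6
F = 24 (F = (6*(-4))*(-1) = -24*(-1) = 24)
H(a) = 3 + a + 2*a**2 (H(a) = 3 + ((a**2 + a*a) + a) = 3 + ((a**2 + a**2) + a) = 3 + (2*a**2 + a) = 3 + (a + 2*a**2) = 3 + a + 2*a**2)
(m(-208) + 36354)/(H(F) - 19793) = (98 + 36354)/((3 + 24 + 2*24**2) - 19793) = 36452/((3 + 24 + 2*576) - 19793) = 36452/((3 + 24 + 1152) - 19793) = 36452/(1179 - 19793) = 36452/(-18614) = 36452*(-1/18614) = -18226/9307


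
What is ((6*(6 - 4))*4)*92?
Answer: 4416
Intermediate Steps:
((6*(6 - 4))*4)*92 = ((6*2)*4)*92 = (12*4)*92 = 48*92 = 4416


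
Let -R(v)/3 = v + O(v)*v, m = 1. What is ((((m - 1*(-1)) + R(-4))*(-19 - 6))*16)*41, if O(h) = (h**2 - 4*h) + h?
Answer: -5740000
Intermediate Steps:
O(h) = h**2 - 3*h
R(v) = -3*v - 3*v**2*(-3 + v) (R(v) = -3*(v + (v*(-3 + v))*v) = -3*(v + v**2*(-3 + v)) = -3*v - 3*v**2*(-3 + v))
((((m - 1*(-1)) + R(-4))*(-19 - 6))*16)*41 = ((((1 - 1*(-1)) - 3*(-4)*(1 - 4*(-3 - 4)))*(-19 - 6))*16)*41 = ((((1 + 1) - 3*(-4)*(1 - 4*(-7)))*(-25))*16)*41 = (((2 - 3*(-4)*(1 + 28))*(-25))*16)*41 = (((2 - 3*(-4)*29)*(-25))*16)*41 = (((2 + 348)*(-25))*16)*41 = ((350*(-25))*16)*41 = -8750*16*41 = -140000*41 = -5740000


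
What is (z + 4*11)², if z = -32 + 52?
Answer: 4096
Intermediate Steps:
z = 20
(z + 4*11)² = (20 + 4*11)² = (20 + 44)² = 64² = 4096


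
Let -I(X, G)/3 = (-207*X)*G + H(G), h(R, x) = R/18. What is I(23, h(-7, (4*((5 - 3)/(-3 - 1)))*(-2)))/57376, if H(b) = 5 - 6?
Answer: -11103/114752 ≈ -0.096756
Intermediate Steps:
h(R, x) = R/18 (h(R, x) = R*(1/18) = R/18)
H(b) = -1
I(X, G) = 3 + 621*G*X (I(X, G) = -3*((-207*X)*G - 1) = -3*(-207*G*X - 1) = -3*(-1 - 207*G*X) = 3 + 621*G*X)
I(23, h(-7, (4*((5 - 3)/(-3 - 1)))*(-2)))/57376 = (3 + 621*((1/18)*(-7))*23)/57376 = (3 + 621*(-7/18)*23)*(1/57376) = (3 - 11109/2)*(1/57376) = -11103/2*1/57376 = -11103/114752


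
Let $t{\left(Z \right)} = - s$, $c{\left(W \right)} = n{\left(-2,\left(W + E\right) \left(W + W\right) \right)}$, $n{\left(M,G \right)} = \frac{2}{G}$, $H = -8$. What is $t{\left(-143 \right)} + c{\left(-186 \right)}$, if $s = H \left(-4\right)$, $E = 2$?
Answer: $- \frac{1095167}{34224} \approx -32.0$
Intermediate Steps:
$s = 32$ ($s = \left(-8\right) \left(-4\right) = 32$)
$c{\left(W \right)} = \frac{1}{W \left(2 + W\right)}$ ($c{\left(W \right)} = \frac{2}{\left(W + 2\right) \left(W + W\right)} = \frac{2}{\left(2 + W\right) 2 W} = \frac{2}{2 W \left(2 + W\right)} = 2 \frac{1}{2 W \left(2 + W\right)} = \frac{1}{W \left(2 + W\right)}$)
$t{\left(Z \right)} = -32$ ($t{\left(Z \right)} = \left(-1\right) 32 = -32$)
$t{\left(-143 \right)} + c{\left(-186 \right)} = -32 + \frac{1}{\left(-186\right) \left(2 - 186\right)} = -32 - \frac{1}{186 \left(-184\right)} = -32 - - \frac{1}{34224} = -32 + \frac{1}{34224} = - \frac{1095167}{34224}$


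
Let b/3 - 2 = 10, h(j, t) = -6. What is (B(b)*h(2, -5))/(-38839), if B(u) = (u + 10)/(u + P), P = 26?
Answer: 138/1204009 ≈ 0.00011462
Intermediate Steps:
b = 36 (b = 6 + 3*10 = 6 + 30 = 36)
B(u) = (10 + u)/(26 + u) (B(u) = (u + 10)/(u + 26) = (10 + u)/(26 + u))
(B(b)*h(2, -5))/(-38839) = (((10 + 36)/(26 + 36))*(-6))/(-38839) = ((46/62)*(-6))*(-1/38839) = (((1/62)*46)*(-6))*(-1/38839) = ((23/31)*(-6))*(-1/38839) = -138/31*(-1/38839) = 138/1204009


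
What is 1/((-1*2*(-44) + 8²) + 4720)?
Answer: 1/4872 ≈ 0.00020525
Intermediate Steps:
1/((-1*2*(-44) + 8²) + 4720) = 1/((-2*(-44) + 64) + 4720) = 1/((88 + 64) + 4720) = 1/(152 + 4720) = 1/4872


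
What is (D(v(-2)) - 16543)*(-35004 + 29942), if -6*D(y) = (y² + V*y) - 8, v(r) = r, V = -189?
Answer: 252168592/3 ≈ 8.4056e+7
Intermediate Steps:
D(y) = 4/3 - y²/6 + 63*y/2 (D(y) = -((y² - 189*y) - 8)/6 = -(-8 + y² - 189*y)/6 = 4/3 - y²/6 + 63*y/2)
(D(v(-2)) - 16543)*(-35004 + 29942) = ((4/3 - ⅙*(-2)² + (63/2)*(-2)) - 16543)*(-35004 + 29942) = ((4/3 - ⅙*4 - 63) - 16543)*(-5062) = ((4/3 - ⅔ - 63) - 16543)*(-5062) = (-187/3 - 16543)*(-5062) = -49816/3*(-5062) = 252168592/3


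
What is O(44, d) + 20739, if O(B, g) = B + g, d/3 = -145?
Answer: 20348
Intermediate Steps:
d = -435 (d = 3*(-145) = -435)
O(44, d) + 20739 = (44 - 435) + 20739 = -391 + 20739 = 20348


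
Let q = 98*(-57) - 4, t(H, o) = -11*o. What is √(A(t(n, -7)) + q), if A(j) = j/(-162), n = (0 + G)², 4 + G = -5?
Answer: I*√1811314/18 ≈ 74.77*I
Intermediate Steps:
G = -9 (G = -4 - 5 = -9)
n = 81 (n = (0 - 9)² = (-9)² = 81)
q = -5590 (q = -5586 - 4 = -5590)
A(j) = -j/162 (A(j) = j*(-1/162) = -j/162)
√(A(t(n, -7)) + q) = √(-(-11)*(-7)/162 - 5590) = √(-1/162*77 - 5590) = √(-77/162 - 5590) = √(-905657/162) = I*√1811314/18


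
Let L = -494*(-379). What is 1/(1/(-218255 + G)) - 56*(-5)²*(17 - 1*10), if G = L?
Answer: -40829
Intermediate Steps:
L = 187226
G = 187226
1/(1/(-218255 + G)) - 56*(-5)²*(17 - 1*10) = 1/(1/(-218255 + 187226)) - 56*(-5)²*(17 - 1*10) = 1/(1/(-31029)) - 56*25*(17 - 10) = 1/(-1/31029) - 1400*7 = -31029 - 1*9800 = -31029 - 9800 = -40829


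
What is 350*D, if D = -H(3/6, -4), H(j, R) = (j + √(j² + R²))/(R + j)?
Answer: 50 + 50*√65 ≈ 453.11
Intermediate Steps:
H(j, R) = (j + √(R² + j²))/(R + j)
D = ⅐ + √65/7 (D = -(3/6 + √((-4)² + (3/6)²))/(-4 + 3/6) = -(3*(⅙) + √(16 + (3*(⅙))²))/(-4 + 3*(⅙)) = -(½ + √(16 + (½)²))/(-4 + ½) = -(½ + √(16 + ¼))/(-7/2) = -(-2)*(½ + √(65/4))/7 = -(-2)*(½ + √65/2)/7 = -(-⅐ - √65/7) = ⅐ + √65/7 ≈ 1.2946)
350*D = 350*(⅐ + √65/7) = 50 + 50*√65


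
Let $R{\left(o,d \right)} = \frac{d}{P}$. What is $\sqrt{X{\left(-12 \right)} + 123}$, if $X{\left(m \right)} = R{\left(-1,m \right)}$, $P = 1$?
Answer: $\sqrt{111} \approx 10.536$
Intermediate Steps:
$R{\left(o,d \right)} = d$ ($R{\left(o,d \right)} = \frac{d}{1} = d 1 = d$)
$X{\left(m \right)} = m$
$\sqrt{X{\left(-12 \right)} + 123} = \sqrt{-12 + 123} = \sqrt{111}$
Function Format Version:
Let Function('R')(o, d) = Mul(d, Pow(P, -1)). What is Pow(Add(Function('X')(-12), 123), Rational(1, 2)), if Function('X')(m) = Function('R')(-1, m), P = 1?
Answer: Pow(111, Rational(1, 2)) ≈ 10.536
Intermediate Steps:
Function('R')(o, d) = d (Function('R')(o, d) = Mul(d, Pow(1, -1)) = Mul(d, 1) = d)
Function('X')(m) = m
Pow(Add(Function('X')(-12), 123), Rational(1, 2)) = Pow(Add(-12, 123), Rational(1, 2)) = Pow(111, Rational(1, 2))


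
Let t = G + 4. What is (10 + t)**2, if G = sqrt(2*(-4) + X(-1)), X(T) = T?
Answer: 187 + 84*I ≈ 187.0 + 84.0*I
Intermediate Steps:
G = 3*I (G = sqrt(2*(-4) - 1) = sqrt(-8 - 1) = sqrt(-9) = 3*I ≈ 3.0*I)
t = 4 + 3*I (t = 3*I + 4 = 4 + 3*I ≈ 4.0 + 3.0*I)
(10 + t)**2 = (10 + (4 + 3*I))**2 = (14 + 3*I)**2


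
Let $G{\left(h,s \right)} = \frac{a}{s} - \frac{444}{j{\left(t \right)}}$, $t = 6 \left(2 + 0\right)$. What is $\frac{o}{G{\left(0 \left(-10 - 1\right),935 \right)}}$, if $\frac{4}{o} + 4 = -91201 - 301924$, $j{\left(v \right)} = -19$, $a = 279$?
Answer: $- \frac{340}{790849521} \approx -4.2992 \cdot 10^{-7}$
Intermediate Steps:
$t = 12$ ($t = 6 \cdot 2 = 12$)
$G{\left(h,s \right)} = \frac{444}{19} + \frac{279}{s}$ ($G{\left(h,s \right)} = \frac{279}{s} - \frac{444}{-19} = \frac{279}{s} - - \frac{444}{19} = \frac{279}{s} + \frac{444}{19} = \frac{444}{19} + \frac{279}{s}$)
$o = - \frac{4}{393129}$ ($o = \frac{4}{-4 - 393125} = \frac{4}{-393129} = 4 \left(- \frac{1}{393129}\right) = - \frac{4}{393129} \approx -1.0175 \cdot 10^{-5}$)
$\frac{o}{G{\left(0 \left(-10 - 1\right),935 \right)}} = - \frac{4}{393129 \left(\frac{444}{19} + \frac{279}{935}\right)} = - \frac{4}{393129 \cdot \frac{420441}{17765}} = \left(- \frac{4}{393129}\right) \frac{17765}{420441} = - \frac{340}{790849521}$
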